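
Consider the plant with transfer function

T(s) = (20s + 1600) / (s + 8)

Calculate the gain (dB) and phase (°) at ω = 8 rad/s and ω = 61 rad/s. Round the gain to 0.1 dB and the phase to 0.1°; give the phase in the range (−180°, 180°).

ω = 8: 43.1 dB, -39.3°; ω = 61: 30.3 dB, -45.2°

Substitute s = j8:
Numerator: 20(j8) + 1600 = 1600 + j160
Denominator: (j8) + 8 = 8 + j8
|N| = √(1600² + 160²) ≈ 1608, ∠N ≈ 5.71°
|D| = √(8² + 8²) ≈ 11.314, ∠D ≈ 45.00°
|T| = 1608 / 11.314 ≈ 142.12
Gain = 20 log₁₀(142.12) ≈ 43.05 dB
∠T = 5.71° − 45.00° = -39.29°

Substitute s = j61:
Numerator: 20(j61) + 1600 = 1600 + j1220
Denominator: (j61) + 8 = 8 + j61
|N| = √(1600² + 1220²) ≈ 2012.1, ∠N ≈ 37.33°
|D| = √(8² + 61²) ≈ 61.522, ∠D ≈ 82.53°
|T| = 2012.1 / 61.522 ≈ 32.705
Gain = 20 log₁₀(32.705) ≈ 30.29 dB
∠T = 37.33° − 82.53° = -45.20°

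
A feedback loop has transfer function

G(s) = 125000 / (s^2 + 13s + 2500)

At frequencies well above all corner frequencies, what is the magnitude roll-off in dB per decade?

Each pole contributes −20 dB/decade at high frequency; each zero contributes +20 dB/decade.
Net: 0 zero(s) − 2 pole(s) → -40 dB/decade.

-40 dB/decade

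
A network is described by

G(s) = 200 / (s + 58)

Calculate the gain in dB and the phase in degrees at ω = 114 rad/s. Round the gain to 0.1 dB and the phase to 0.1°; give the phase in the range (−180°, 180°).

Substitute s = j114:
Numerator: 200 = 200 + j0
Denominator: (j114) + 58 = 58 + j114
|N| = √(200² + 0²) ≈ 200, ∠N ≈ 0.00°
|D| = √(58² + 114²) ≈ 127.91, ∠D ≈ 63.03°
|G| = 200 / 127.91 ≈ 1.5636
Gain = 20 log₁₀(1.5636) ≈ 3.88 dB
∠G = 0.00° − 63.03° = -63.03°

3.9 dB, -63.0°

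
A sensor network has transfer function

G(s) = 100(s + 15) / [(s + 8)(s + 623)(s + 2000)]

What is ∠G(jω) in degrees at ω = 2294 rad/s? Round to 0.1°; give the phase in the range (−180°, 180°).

At s = jω = j2294:
zero (s+15): 15 + j2294 → |·| = √(15²+2294²) = √5262661 ≈ 2294, ∠ = arctan(2294/15) ≈ 89.63°
pole (s+8): 8 + j2294 → |·| = √(8²+2294²) = √5262500 ≈ 2294, ∠ = arctan(2294/8) ≈ 89.80°
pole (s+623): 623 + j2294 → |·| = √(623²+2294²) = √5650565 ≈ 2377.1, ∠ = arctan(2294/623) ≈ 74.81°
pole (s+2000): 2000 + j2294 → |·| = √(2000²+2294²) = √9262436 ≈ 3043.4, ∠ = arctan(2294/2000) ≈ 48.92°
∠G = 89.63° − 213.53° = -123.90°

-123.9°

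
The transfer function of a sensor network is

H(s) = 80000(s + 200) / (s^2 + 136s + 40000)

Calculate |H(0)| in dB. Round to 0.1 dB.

H(0) = 80000·200 / 40000 = 400
20 log₁₀(400) ≈ 52.04 dB

52.0 dB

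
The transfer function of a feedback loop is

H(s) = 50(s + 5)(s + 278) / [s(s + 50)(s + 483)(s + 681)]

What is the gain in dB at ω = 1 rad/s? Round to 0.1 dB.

-47.3 dB

At s = jω = j1:
zero (s+5): 5 + j1 → |·| = √(5²+1²) = √26 ≈ 5.099, ∠ = arctan(1/5) ≈ 11.31°
zero (s+278): 278 + j1 → |·| = √(278²+1²) = √77285 ≈ 278, ∠ = arctan(1/278) ≈ 0.21°
pole (s+50): 50 + j1 → |·| = √(50²+1²) = √2501 ≈ 50.01, ∠ = arctan(1/50) ≈ 1.15°
pole (s+483): 483 + j1 → |·| = √(483²+1²) = √233290 ≈ 483, ∠ = arctan(1/483) ≈ 0.12°
pole (s+681): 681 + j1 → |·| = √(681²+1²) = √463762 ≈ 681, ∠ = arctan(1/681) ≈ 0.08°
pole at origin: |s| = 1, ∠ = 90.00° (in denominator)
|H| = 50 · 1417.5 / 1.6449e+07 ≈ 0.0043088
Gain = 20 log₁₀(0.0043088) ≈ -47.31 dB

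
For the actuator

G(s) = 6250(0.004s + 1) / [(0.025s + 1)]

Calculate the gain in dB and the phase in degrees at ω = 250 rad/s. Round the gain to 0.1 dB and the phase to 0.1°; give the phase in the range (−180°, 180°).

At ω = 250 rad/s:
zero (1 + j250·0.004) = 1 + j1 → |·| ≈ 1.4142, ∠ ≈ 45.00°
pole (1 + j250·0.025) = 1 + j6.25 → |·| ≈ 6.3295, ∠ ≈ 80.91°
|G| = 6250 · 1.4142 / (6.3295) ≈ 1396.4
Gain = 20 log₁₀(1396.4) ≈ 62.90 dB
∠G = (45.00°) − (80.91°) = -35.91°

62.9 dB, -35.9°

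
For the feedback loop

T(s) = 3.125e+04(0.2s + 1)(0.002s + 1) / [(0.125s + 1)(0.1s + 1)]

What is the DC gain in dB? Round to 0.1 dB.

T(0) = 3.125e+04 · 1 / 1 = 31250
20 log₁₀(31250) ≈ 89.90 dB

89.9 dB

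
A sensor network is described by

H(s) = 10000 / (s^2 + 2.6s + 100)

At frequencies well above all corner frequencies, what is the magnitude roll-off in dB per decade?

Each pole contributes −20 dB/decade at high frequency; each zero contributes +20 dB/decade.
Net: 0 zero(s) − 2 pole(s) → -40 dB/decade.

-40 dB/decade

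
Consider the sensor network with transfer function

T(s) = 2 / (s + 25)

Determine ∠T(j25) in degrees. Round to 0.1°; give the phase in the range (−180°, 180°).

Substitute s = j25:
Numerator: 2 = 2 + j0
Denominator: (j25) + 25 = 25 + j25
|N| = √(2² + 0²) ≈ 2, ∠N ≈ 0.00°
|D| = √(25² + 25²) ≈ 35.355, ∠D ≈ 45.00°
∠T = 0.00° − 45.00° = -45.00°

-45.0°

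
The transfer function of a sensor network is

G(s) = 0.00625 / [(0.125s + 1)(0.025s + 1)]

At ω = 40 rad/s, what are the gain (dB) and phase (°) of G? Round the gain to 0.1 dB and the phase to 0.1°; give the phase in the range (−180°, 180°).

At ω = 40 rad/s:
pole (1 + j40·0.125) = 1 + j5 → |·| ≈ 5.099, ∠ ≈ 78.69°
pole (1 + j40·0.025) = 1 + j1 → |·| ≈ 1.4142, ∠ ≈ 45.00°
|G| = 0.00625 · 1 / (5.099 · 1.4142) ≈ 0.00086673
Gain = 20 log₁₀(0.00086673) ≈ -61.24 dB
∠G = (0°) − (78.69° + 45.00°) = -123.69°

-61.2 dB, -123.7°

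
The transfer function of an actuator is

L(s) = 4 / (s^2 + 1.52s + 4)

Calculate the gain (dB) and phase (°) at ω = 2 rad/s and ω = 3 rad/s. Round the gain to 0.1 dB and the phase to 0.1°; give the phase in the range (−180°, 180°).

At s = jω = j2:
quadratic: (j2)² + 1.52·j2 + 4 = 0 + j3.04 → |·| ≈ 3.04, ∠ ≈ 90.00°
|L| = 4 / 3.04 ≈ 1.3158
Gain = 20 log₁₀(1.3158) ≈ 2.38 dB
∠L = 0.00° − 90.00° = -90.00°

At s = jω = j3:
quadratic: (j3)² + 1.52·j3 + 4 = -5 + j4.56 → |·| ≈ 6.7671, ∠ ≈ 137.64°
|L| = 4 / 6.7671 ≈ 0.5911
Gain = 20 log₁₀(0.5911) ≈ -4.57 dB
∠L = 0.00° − 137.64° = -137.64°

ω = 2: 2.4 dB, -90.0°; ω = 3: -4.6 dB, -137.6°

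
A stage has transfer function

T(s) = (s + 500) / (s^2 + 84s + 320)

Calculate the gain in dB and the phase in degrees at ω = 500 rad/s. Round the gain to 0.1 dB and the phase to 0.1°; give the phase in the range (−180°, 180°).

-51.1 dB, -125.5°

Substitute s = j500:
Numerator: (j500) + 500 = 500 + j500
Denominator: (j500)^2 + 84(j500) + 320 = -249680 + j42000
|N| = √(500² + 500²) ≈ 707.11, ∠N ≈ 45.00°
|D| = √(249680² + 42000²) ≈ 2.5319e+05, ∠D ≈ 170.45°
|T| = 707.11 / 2.5319e+05 ≈ 0.0027928
Gain = 20 log₁₀(0.0027928) ≈ -51.08 dB
∠T = 45.00° − 170.45° = -125.45°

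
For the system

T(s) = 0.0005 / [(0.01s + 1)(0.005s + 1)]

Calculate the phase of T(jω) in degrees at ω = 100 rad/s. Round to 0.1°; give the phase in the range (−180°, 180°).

-71.6°

At ω = 100 rad/s:
pole (1 + j100·0.01) = 1 + j1 → |·| ≈ 1.4142, ∠ ≈ 45.00°
pole (1 + j100·0.005) = 1 + j0.5 → |·| ≈ 1.118, ∠ ≈ 26.57°
∠T = (0°) − (45.00° + 26.57°) = -71.57°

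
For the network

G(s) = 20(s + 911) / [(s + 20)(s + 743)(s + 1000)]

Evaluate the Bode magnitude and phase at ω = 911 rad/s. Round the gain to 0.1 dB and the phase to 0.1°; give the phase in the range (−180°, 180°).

At s = jω = j911:
zero (s+911): 911 + j911 → |·| = √(911²+911²) = √1659842 ≈ 1288.3, ∠ = arctan(911/911) ≈ 45.00°
pole (s+20): 20 + j911 → |·| = √(20²+911²) = √830321 ≈ 911.22, ∠ = arctan(911/20) ≈ 88.74°
pole (s+743): 743 + j911 → |·| = √(743²+911²) = √1381970 ≈ 1175.6, ∠ = arctan(911/743) ≈ 50.80°
pole (s+1000): 1000 + j911 → |·| = √(1000²+911²) = √1829921 ≈ 1352.7, ∠ = arctan(911/1000) ≈ 42.33°
|G| = 20 · 1288.3 / 1.4491e+09 ≈ 1.7781e-05
Gain = 20 log₁₀(1.7781e-05) ≈ -95.00 dB
∠G = 45.00° − 181.87° = -136.87°

-95.0 dB, -136.9°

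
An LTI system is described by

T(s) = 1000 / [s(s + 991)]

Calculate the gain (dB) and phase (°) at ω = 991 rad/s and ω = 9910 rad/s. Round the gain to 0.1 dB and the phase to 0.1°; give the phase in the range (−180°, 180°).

ω = 991: -62.9 dB, -135.0°; ω = 9910: -99.9 dB, -174.3°

At s = jω = j991:
pole (s+991): 991 + j991 → |·| = √(991²+991²) = √1964162 ≈ 1401.5, ∠ = arctan(991/991) ≈ 45.00°
pole at origin: |s| = 991, ∠ = 90.00° (in denominator)
|T| = 1000 / 1.3889e+06 ≈ 0.00071999
Gain = 20 log₁₀(0.00071999) ≈ -62.85 dB
∠T = 0.00° − 135.00° = -135.00°

At s = jω = j9910:
pole (s+991): 991 + j9910 → |·| = √(991²+9910²) = √99190181 ≈ 9959.4, ∠ = arctan(9910/991) ≈ 84.29°
pole at origin: |s| = 9910, ∠ = 90.00° (in denominator)
|T| = 1000 / 9.8698e+07 ≈ 1.0132e-05
Gain = 20 log₁₀(1.0132e-05) ≈ -99.89 dB
∠T = 0.00° − 174.29° = -174.29°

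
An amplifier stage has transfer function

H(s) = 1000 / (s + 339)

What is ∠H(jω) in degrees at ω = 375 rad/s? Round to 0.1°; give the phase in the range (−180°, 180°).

At s = jω = j375:
pole (s+339): 339 + j375 → |·| = √(339²+375²) = √255546 ≈ 505.52, ∠ = arctan(375/339) ≈ 47.89°
∠H = 0.00° − 47.89° = -47.89°

-47.9°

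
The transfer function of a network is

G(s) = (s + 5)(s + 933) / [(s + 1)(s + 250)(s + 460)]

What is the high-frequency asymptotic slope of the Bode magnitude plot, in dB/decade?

Each pole contributes −20 dB/decade at high frequency; each zero contributes +20 dB/decade.
Net: 2 zero(s) − 3 pole(s) → -20 dB/decade.

-20 dB/decade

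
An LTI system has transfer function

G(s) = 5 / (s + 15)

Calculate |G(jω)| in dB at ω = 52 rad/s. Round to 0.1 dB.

-20.7 dB

At s = jω = j52:
pole (s+15): 15 + j52 → |·| = √(15²+52²) = √2929 ≈ 54.12, ∠ = arctan(52/15) ≈ 73.91°
|G| = 5 / 54.12 ≈ 0.092387
Gain = 20 log₁₀(0.092387) ≈ -20.69 dB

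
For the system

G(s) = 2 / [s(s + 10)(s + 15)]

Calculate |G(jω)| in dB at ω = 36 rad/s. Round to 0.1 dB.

At s = jω = j36:
pole (s+10): 10 + j36 → |·| = √(10²+36²) = √1396 ≈ 37.363, ∠ = arctan(36/10) ≈ 74.48°
pole (s+15): 15 + j36 → |·| = √(15²+36²) = √1521 ≈ 39, ∠ = arctan(36/15) ≈ 67.38°
pole at origin: |s| = 36, ∠ = 90.00° (in denominator)
|G| = 2 / 52458 ≈ 3.8126e-05
Gain = 20 log₁₀(3.8126e-05) ≈ -88.38 dB

-88.4 dB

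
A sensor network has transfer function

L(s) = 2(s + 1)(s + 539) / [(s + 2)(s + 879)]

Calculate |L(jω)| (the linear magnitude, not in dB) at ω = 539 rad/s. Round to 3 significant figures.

At s = jω = j539:
zero (s+1): 1 + j539 → |·| = √(1²+539²) = √290522 ≈ 539, ∠ = arctan(539/1) ≈ 89.89°
zero (s+539): 539 + j539 → |·| = √(539²+539²) = √581042 ≈ 762.26, ∠ = arctan(539/539) ≈ 45.00°
pole (s+2): 2 + j539 → |·| = √(2²+539²) = √290525 ≈ 539, ∠ = arctan(539/2) ≈ 89.79°
pole (s+879): 879 + j539 → |·| = √(879²+539²) = √1063162 ≈ 1031.1, ∠ = arctan(539/879) ≈ 31.52°
|L| = 2 · 4.1086e+05 / 5.5576e+05 ≈ 1.4786

1.48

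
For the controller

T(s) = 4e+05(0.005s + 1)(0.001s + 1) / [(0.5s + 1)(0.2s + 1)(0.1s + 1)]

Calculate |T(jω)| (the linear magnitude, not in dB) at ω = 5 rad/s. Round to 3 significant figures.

9.40e+04

At ω = 5 rad/s:
zero (1 + j5·0.005) = 1 + j0.025 → |·| ≈ 1.0003, ∠ ≈ 1.43°
zero (1 + j5·0.001) = 1 + j0.005 → |·| ≈ 1, ∠ ≈ 0.29°
pole (1 + j5·0.5) = 1 + j2.5 → |·| ≈ 2.6926, ∠ ≈ 68.20°
pole (1 + j5·0.2) = 1 + j1 → |·| ≈ 1.4142, ∠ ≈ 45.00°
pole (1 + j5·0.1) = 1 + j0.5 → |·| ≈ 1.118, ∠ ≈ 26.57°
|T| = 4e+05 · 1.0003 · 1 / (2.6926 · 1.4142 · 1.118) ≈ 93987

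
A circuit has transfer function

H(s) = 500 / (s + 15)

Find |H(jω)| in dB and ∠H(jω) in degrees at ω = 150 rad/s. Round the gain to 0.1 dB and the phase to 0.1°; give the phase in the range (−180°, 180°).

At s = jω = j150:
pole (s+15): 15 + j150 → |·| = √(15²+150²) = √22725 ≈ 150.75, ∠ = arctan(150/15) ≈ 84.29°
|H| = 500 / 150.75 ≈ 3.3167
Gain = 20 log₁₀(3.3167) ≈ 10.41 dB
∠H = 0.00° − 84.29° = -84.29°

10.4 dB, -84.3°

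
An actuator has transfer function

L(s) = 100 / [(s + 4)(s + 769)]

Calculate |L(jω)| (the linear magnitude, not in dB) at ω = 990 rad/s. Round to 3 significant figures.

At s = jω = j990:
pole (s+4): 4 + j990 → |·| = √(4²+990²) = √980116 ≈ 990.01, ∠ = arctan(990/4) ≈ 89.77°
pole (s+769): 769 + j990 → |·| = √(769²+990²) = √1571461 ≈ 1253.6, ∠ = arctan(990/769) ≈ 52.16°
|L| = 100 / 1.2411e+06 ≈ 8.0574e-05

8.06e-05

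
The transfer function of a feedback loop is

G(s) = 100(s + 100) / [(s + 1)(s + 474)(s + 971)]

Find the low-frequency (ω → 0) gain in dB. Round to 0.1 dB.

-33.3 dB

G(0) = 100·100 / (1·474·971) ≈ 0.021727
20 log₁₀(0.021727) ≈ -33.26 dB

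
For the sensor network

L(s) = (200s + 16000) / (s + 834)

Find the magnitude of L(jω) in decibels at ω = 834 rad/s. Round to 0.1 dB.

43.1 dB

Substitute s = j834:
Numerator: 200(j834) + 16000 = 16000 + j166800
Denominator: (j834) + 834 = 834 + j834
|N| = √(16000² + 166800²) ≈ 1.6757e+05, ∠N ≈ 84.52°
|D| = √(834² + 834²) ≈ 1179.5, ∠D ≈ 45.00°
|L| = 1.6757e+05 / 1179.5 ≈ 142.07
Gain = 20 log₁₀(142.07) ≈ 43.05 dB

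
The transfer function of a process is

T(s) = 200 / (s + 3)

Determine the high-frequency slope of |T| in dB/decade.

-20 dB/decade

Each pole contributes −20 dB/decade at high frequency; each zero contributes +20 dB/decade.
Net: 0 zero(s) − 1 pole(s) → -20 dB/decade.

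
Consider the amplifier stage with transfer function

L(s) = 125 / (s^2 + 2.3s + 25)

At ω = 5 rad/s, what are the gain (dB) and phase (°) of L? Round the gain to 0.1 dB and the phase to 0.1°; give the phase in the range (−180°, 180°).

At s = jω = j5:
quadratic: (j5)² + 2.3·j5 + 25 = 0 + j11.5 → |·| ≈ 11.5, ∠ ≈ 90.00°
|L| = 125 / 11.5 ≈ 10.87
Gain = 20 log₁₀(10.87) ≈ 20.72 dB
∠L = 0.00° − 90.00° = -90.00°

20.7 dB, -90.0°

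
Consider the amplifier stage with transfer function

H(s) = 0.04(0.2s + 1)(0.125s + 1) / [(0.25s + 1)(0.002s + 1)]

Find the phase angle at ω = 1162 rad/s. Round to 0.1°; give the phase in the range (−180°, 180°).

22.8°

At ω = 1162 rad/s:
zero (1 + j1162·0.2) = 1 + j232.4 → |·| ≈ 232.4, ∠ ≈ 89.75°
zero (1 + j1162·0.125) = 1 + j145.25 → |·| ≈ 145.25, ∠ ≈ 89.61°
pole (1 + j1162·0.25) = 1 + j290.5 → |·| ≈ 290.5, ∠ ≈ 89.80°
pole (1 + j1162·0.002) = 1 + j2.324 → |·| ≈ 2.53, ∠ ≈ 66.72°
∠H = (89.75° + 89.61°) − (89.80° + 66.72°) = 22.84°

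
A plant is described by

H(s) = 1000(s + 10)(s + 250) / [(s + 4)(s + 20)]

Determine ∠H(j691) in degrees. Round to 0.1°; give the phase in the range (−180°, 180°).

-18.7°

At s = jω = j691:
zero (s+10): 10 + j691 → |·| = √(10²+691²) = √477581 ≈ 691.07, ∠ = arctan(691/10) ≈ 89.17°
zero (s+250): 250 + j691 → |·| = √(250²+691²) = √539981 ≈ 734.83, ∠ = arctan(691/250) ≈ 70.11°
pole (s+4): 4 + j691 → |·| = √(4²+691²) = √477497 ≈ 691.01, ∠ = arctan(691/4) ≈ 89.67°
pole (s+20): 20 + j691 → |·| = √(20²+691²) = √477881 ≈ 691.29, ∠ = arctan(691/20) ≈ 88.34°
∠H = 159.28° − 178.01° = -18.73°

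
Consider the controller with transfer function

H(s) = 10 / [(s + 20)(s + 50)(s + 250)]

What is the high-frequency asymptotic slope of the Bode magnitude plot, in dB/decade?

Each pole contributes −20 dB/decade at high frequency; each zero contributes +20 dB/decade.
Net: 0 zero(s) − 3 pole(s) → -60 dB/decade.

-60 dB/decade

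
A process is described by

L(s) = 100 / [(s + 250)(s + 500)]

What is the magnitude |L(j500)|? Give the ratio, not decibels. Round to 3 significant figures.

0.000253

At s = jω = j500:
pole (s+250): 250 + j500 → |·| = √(250²+500²) = √312500 ≈ 559.02, ∠ = arctan(500/250) ≈ 63.43°
pole (s+500): 500 + j500 → |·| = √(500²+500²) = √500000 ≈ 707.11, ∠ = arctan(500/500) ≈ 45.00°
|L| = 100 / 3.9529e+05 ≈ 0.00025298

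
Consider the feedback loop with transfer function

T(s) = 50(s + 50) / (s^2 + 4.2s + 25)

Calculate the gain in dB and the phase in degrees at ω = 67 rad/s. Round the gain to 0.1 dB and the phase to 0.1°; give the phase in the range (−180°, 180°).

At s = jω = j67:
zero (s+50): 50 + j67 → |·| = √(50²+67²) = √6989 ≈ 83.6, ∠ = arctan(67/50) ≈ 53.27°
quadratic: (j67)² + 4.2·j67 + 25 = -4464 + j281.4 → |·| ≈ 4472.9, ∠ ≈ 176.39°
|T| = 50 · 83.6 / 4472.9 ≈ 0.93452
Gain = 20 log₁₀(0.93452) ≈ -0.59 dB
∠T = 53.27° − 176.39° = -123.12°

-0.6 dB, -123.1°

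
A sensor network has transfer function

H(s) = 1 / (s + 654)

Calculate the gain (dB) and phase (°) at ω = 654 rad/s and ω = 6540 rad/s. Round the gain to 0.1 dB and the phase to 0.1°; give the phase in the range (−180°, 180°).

ω = 654: -59.3 dB, -45.0°; ω = 6540: -76.4 dB, -84.3°

At s = jω = j654:
pole (s+654): 654 + j654 → |·| = √(654²+654²) = √855432 ≈ 924.9, ∠ = arctan(654/654) ≈ 45.00°
|H| = 1 / 924.9 ≈ 0.0010812
Gain = 20 log₁₀(0.0010812) ≈ -59.32 dB
∠H = 0.00° − 45.00° = -45.00°

At s = jω = j6540:
pole (s+654): 654 + j6540 → |·| = √(654²+6540²) = √43199316 ≈ 6572.6, ∠ = arctan(6540/654) ≈ 84.29°
|H| = 1 / 6572.6 ≈ 0.00015215
Gain = 20 log₁₀(0.00015215) ≈ -76.35 dB
∠H = 0.00° − 84.29° = -84.29°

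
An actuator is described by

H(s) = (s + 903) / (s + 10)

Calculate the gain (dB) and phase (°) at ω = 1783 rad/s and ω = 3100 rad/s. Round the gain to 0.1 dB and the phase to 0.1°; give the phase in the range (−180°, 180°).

Substitute s = j1783:
Numerator: (j1783) + 903 = 903 + j1783
Denominator: (j1783) + 10 = 10 + j1783
|N| = √(903² + 1783²) ≈ 1998.6, ∠N ≈ 63.14°
|D| = √(10² + 1783²) ≈ 1783, ∠D ≈ 89.68°
|H| = 1998.6 / 1783 ≈ 1.1209
Gain = 20 log₁₀(1.1209) ≈ 0.99 dB
∠H = 63.14° − 89.68° = -26.54°

Substitute s = j3100:
Numerator: (j3100) + 903 = 903 + j3100
Denominator: (j3100) + 10 = 10 + j3100
|N| = √(903² + 3100²) ≈ 3228.8, ∠N ≈ 73.76°
|D| = √(10² + 3100²) ≈ 3100, ∠D ≈ 89.82°
|H| = 3228.8 / 3100 ≈ 1.0415
Gain = 20 log₁₀(1.0415) ≈ 0.35 dB
∠H = 73.76° − 89.82° = -16.06°

ω = 1783: 1.0 dB, -26.5°; ω = 3100: 0.4 dB, -16.1°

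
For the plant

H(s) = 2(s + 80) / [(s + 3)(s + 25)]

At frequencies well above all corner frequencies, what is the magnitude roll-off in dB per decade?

Each pole contributes −20 dB/decade at high frequency; each zero contributes +20 dB/decade.
Net: 1 zero(s) − 2 pole(s) → -20 dB/decade.

-20 dB/decade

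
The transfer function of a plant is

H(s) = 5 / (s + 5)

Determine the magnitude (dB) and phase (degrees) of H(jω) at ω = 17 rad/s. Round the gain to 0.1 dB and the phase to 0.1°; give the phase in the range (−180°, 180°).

-11.0 dB, -73.6°

Substitute s = j17:
Numerator: 5 = 5 + j0
Denominator: (j17) + 5 = 5 + j17
|N| = √(5² + 0²) ≈ 5, ∠N ≈ 0.00°
|D| = √(5² + 17²) ≈ 17.72, ∠D ≈ 73.61°
|H| = 5 / 17.72 ≈ 0.28217
Gain = 20 log₁₀(0.28217) ≈ -10.99 dB
∠H = 0.00° − 73.61° = -73.61°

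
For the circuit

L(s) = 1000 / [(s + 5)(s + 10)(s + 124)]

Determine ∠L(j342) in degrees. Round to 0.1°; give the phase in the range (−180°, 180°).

112.4°

At s = jω = j342:
pole (s+5): 5 + j342 → |·| = √(5²+342²) = √116989 ≈ 342.04, ∠ = arctan(342/5) ≈ 89.16°
pole (s+10): 10 + j342 → |·| = √(10²+342²) = √117064 ≈ 342.15, ∠ = arctan(342/10) ≈ 88.33°
pole (s+124): 124 + j342 → |·| = √(124²+342²) = √132340 ≈ 363.79, ∠ = arctan(342/124) ≈ 70.07°
∠L = 0.00° − 247.56° = -247.56° ≡ 112.44° (principal value)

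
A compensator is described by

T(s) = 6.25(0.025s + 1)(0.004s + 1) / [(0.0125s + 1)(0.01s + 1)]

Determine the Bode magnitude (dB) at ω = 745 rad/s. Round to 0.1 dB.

At ω = 745 rad/s:
zero (1 + j745·0.025) = 1 + j18.625 → |·| ≈ 18.652, ∠ ≈ 86.93°
zero (1 + j745·0.004) = 1 + j2.98 → |·| ≈ 3.1433, ∠ ≈ 71.45°
pole (1 + j745·0.0125) = 1 + j9.3125 → |·| ≈ 9.366, ∠ ≈ 83.87°
pole (1 + j745·0.01) = 1 + j7.45 → |·| ≈ 7.5168, ∠ ≈ 82.35°
|T| = 6.25 · 18.652 · 3.1433 / (9.366 · 7.5168) ≈ 5.2048
Gain = 20 log₁₀(5.2048) ≈ 14.33 dB

14.3 dB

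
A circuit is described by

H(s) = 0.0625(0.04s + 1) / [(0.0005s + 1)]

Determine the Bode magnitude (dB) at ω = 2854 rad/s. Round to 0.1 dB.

12.2 dB

At ω = 2854 rad/s:
zero (1 + j2854·0.04) = 1 + j114.16 → |·| ≈ 114.16, ∠ ≈ 89.50°
pole (1 + j2854·0.0005) = 1 + j1.427 → |·| ≈ 1.7425, ∠ ≈ 54.98°
|H| = 0.0625 · 114.16 / (1.7425) ≈ 4.0947
Gain = 20 log₁₀(4.0947) ≈ 12.24 dB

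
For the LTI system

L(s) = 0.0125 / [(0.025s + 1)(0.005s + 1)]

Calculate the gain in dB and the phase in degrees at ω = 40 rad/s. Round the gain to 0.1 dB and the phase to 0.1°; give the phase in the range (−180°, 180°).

-41.2 dB, -56.3°

At ω = 40 rad/s:
pole (1 + j40·0.025) = 1 + j1 → |·| ≈ 1.4142, ∠ ≈ 45.00°
pole (1 + j40·0.005) = 1 + j0.2 → |·| ≈ 1.0198, ∠ ≈ 11.31°
|L| = 0.0125 · 1 / (1.4142 · 1.0198) ≈ 0.0086673
Gain = 20 log₁₀(0.0086673) ≈ -41.24 dB
∠L = (0°) − (45.00° + 11.31°) = -56.31°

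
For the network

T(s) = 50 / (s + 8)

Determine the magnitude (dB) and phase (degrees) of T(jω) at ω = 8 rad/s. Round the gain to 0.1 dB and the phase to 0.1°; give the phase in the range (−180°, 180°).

12.9 dB, -45.0°

Substitute s = j8:
Numerator: 50 = 50 + j0
Denominator: (j8) + 8 = 8 + j8
|N| = √(50² + 0²) ≈ 50, ∠N ≈ 0.00°
|D| = √(8² + 8²) ≈ 11.314, ∠D ≈ 45.00°
|T| = 50 / 11.314 ≈ 4.4193
Gain = 20 log₁₀(4.4193) ≈ 12.91 dB
∠T = 0.00° − 45.00° = -45.00°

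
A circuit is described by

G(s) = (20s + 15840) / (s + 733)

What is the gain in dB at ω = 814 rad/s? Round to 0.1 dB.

26.3 dB

Substitute s = j814:
Numerator: 20(j814) + 15840 = 15840 + j16280
Denominator: (j814) + 733 = 733 + j814
|N| = √(15840² + 16280²) ≈ 22714, ∠N ≈ 45.78°
|D| = √(733² + 814²) ≈ 1095.4, ∠D ≈ 48.00°
|G| = 22714 / 1095.4 ≈ 20.736
Gain = 20 log₁₀(20.736) ≈ 26.33 dB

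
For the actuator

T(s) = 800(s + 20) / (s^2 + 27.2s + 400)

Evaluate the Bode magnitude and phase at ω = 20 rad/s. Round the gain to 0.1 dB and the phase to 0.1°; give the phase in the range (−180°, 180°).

32.4 dB, -45.0°

At s = jω = j20:
zero (s+20): 20 + j20 → |·| = √(20²+20²) = √800 ≈ 28.284, ∠ = arctan(20/20) ≈ 45.00°
quadratic: (j20)² + 27.2·j20 + 400 = 0 + j544 → |·| ≈ 544, ∠ ≈ 90.00°
|T| = 800 · 28.284 / 544 ≈ 41.594
Gain = 20 log₁₀(41.594) ≈ 32.38 dB
∠T = 45.00° − 90.00° = -45.00°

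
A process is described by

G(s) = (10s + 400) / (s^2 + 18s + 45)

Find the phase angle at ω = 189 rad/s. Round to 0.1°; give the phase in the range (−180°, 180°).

Substitute s = j189:
Numerator: 10(j189) + 400 = 400 + j1890
Denominator: (j189)^2 + 18(j189) + 45 = -35676 + j3402
|N| = √(400² + 1890²) ≈ 1931.9, ∠N ≈ 78.05°
|D| = √(35676² + 3402²) ≈ 35838, ∠D ≈ 174.55°
∠G = 78.05° − 174.55° = -96.50°

-96.5°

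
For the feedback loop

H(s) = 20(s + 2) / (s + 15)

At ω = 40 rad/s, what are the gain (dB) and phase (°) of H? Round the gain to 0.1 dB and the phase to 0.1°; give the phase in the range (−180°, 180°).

25.5 dB, 17.7°

At s = jω = j40:
zero (s+2): 2 + j40 → |·| = √(2²+40²) = √1604 ≈ 40.05, ∠ = arctan(40/2) ≈ 87.14°
pole (s+15): 15 + j40 → |·| = √(15²+40²) = √1825 ≈ 42.72, ∠ = arctan(40/15) ≈ 69.44°
|H| = 20 · 40.05 / 42.72 ≈ 18.75
Gain = 20 log₁₀(18.75) ≈ 25.46 dB
∠H = 87.14° − 69.44° = 17.70°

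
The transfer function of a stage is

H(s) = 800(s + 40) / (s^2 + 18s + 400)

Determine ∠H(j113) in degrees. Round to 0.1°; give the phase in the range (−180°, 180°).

-100.2°

At s = jω = j113:
zero (s+40): 40 + j113 → |·| = √(40²+113²) = √14369 ≈ 119.87, ∠ = arctan(113/40) ≈ 70.51°
quadratic: (j113)² + 18·j113 + 400 = -12369 + j2034 → |·| ≈ 12535, ∠ ≈ 170.66°
∠H = 70.51° − 170.66° = -100.15°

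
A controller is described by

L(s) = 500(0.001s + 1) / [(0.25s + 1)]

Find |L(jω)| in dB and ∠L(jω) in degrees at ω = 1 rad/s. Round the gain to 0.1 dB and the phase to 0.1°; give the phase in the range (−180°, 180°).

At ω = 1 rad/s:
zero (1 + j1·0.001) = 1 + j0.001 → |·| ≈ 1, ∠ ≈ 0.06°
pole (1 + j1·0.25) = 1 + j0.25 → |·| ≈ 1.0308, ∠ ≈ 14.04°
|L| = 500 · 1 / (1.0308) ≈ 485.06
Gain = 20 log₁₀(485.06) ≈ 53.72 dB
∠L = (0.06°) − (14.04°) = -13.98°

53.7 dB, -14.0°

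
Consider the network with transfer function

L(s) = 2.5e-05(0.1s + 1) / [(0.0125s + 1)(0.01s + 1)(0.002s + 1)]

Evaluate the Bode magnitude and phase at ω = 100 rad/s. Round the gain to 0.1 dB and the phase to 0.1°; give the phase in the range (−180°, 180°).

At ω = 100 rad/s:
zero (1 + j100·0.1) = 1 + j10 → |·| ≈ 10.05, ∠ ≈ 84.29°
pole (1 + j100·0.0125) = 1 + j1.25 → |·| ≈ 1.6008, ∠ ≈ 51.34°
pole (1 + j100·0.01) = 1 + j1 → |·| ≈ 1.4142, ∠ ≈ 45.00°
pole (1 + j100·0.002) = 1 + j0.2 → |·| ≈ 1.0198, ∠ ≈ 11.31°
|L| = 2.5e-05 · 10.05 / (1.6008 · 1.4142 · 1.0198) ≈ 0.00010883
Gain = 20 log₁₀(0.00010883) ≈ -79.27 dB
∠L = (84.29°) − (51.34° + 45.00° + 11.31°) = -23.36°

-79.3 dB, -23.4°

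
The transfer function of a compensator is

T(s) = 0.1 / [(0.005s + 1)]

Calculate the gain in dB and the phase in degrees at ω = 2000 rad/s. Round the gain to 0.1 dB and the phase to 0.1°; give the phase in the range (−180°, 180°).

-40.0 dB, -84.3°

At ω = 2000 rad/s:
pole (1 + j2000·0.005) = 1 + j10 → |·| ≈ 10.05, ∠ ≈ 84.29°
|T| = 0.1 · 1 / (10.05) ≈ 0.0099502
Gain = 20 log₁₀(0.0099502) ≈ -40.04 dB
∠T = (0°) − (84.29°) = -84.29°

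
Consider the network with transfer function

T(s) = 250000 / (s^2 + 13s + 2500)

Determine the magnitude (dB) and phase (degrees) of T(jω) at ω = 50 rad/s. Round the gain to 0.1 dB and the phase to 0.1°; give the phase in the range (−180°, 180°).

51.7 dB, -90.0°

At s = jω = j50:
quadratic: (j50)² + 13·j50 + 2500 = 0 + j650 → |·| ≈ 650, ∠ ≈ 90.00°
|T| = 250000 / 650 ≈ 384.62
Gain = 20 log₁₀(384.62) ≈ 51.70 dB
∠T = 0.00° − 90.00° = -90.00°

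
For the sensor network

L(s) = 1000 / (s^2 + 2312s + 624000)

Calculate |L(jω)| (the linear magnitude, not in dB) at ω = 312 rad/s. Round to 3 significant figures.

Substitute s = j312:
Numerator: 1000 = 1000 + j0
Denominator: (j312)^2 + 2312(j312) + 624000 = 526656 + j721344
|N| = √(1000² + 0²) ≈ 1000, ∠N ≈ 0.00°
|D| = √(526656² + 721344²) ≈ 8.9314e+05, ∠D ≈ 53.87°
|L| = 1000 / 8.9314e+05 ≈ 0.0011196

0.00112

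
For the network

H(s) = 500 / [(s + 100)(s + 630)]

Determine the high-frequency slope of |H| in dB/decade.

-40 dB/decade

Each pole contributes −20 dB/decade at high frequency; each zero contributes +20 dB/decade.
Net: 0 zero(s) − 2 pole(s) → -40 dB/decade.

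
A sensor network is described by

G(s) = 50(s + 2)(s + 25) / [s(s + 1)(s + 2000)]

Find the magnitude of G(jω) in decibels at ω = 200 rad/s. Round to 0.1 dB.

-32.0 dB

At s = jω = j200:
zero (s+2): 2 + j200 → |·| = √(2²+200²) = √40004 ≈ 200.01, ∠ = arctan(200/2) ≈ 89.43°
zero (s+25): 25 + j200 → |·| = √(25²+200²) = √40625 ≈ 201.56, ∠ = arctan(200/25) ≈ 82.87°
pole (s+1): 1 + j200 → |·| = √(1²+200²) = √40001 ≈ 200, ∠ = arctan(200/1) ≈ 89.71°
pole (s+2000): 2000 + j200 → |·| = √(2000²+200²) = √4040000 ≈ 2010, ∠ = arctan(200/2000) ≈ 5.71°
pole at origin: |s| = 200, ∠ = 90.00° (in denominator)
|G| = 50 · 40314 / 8.04e+07 ≈ 0.025071
Gain = 20 log₁₀(0.025071) ≈ -32.02 dB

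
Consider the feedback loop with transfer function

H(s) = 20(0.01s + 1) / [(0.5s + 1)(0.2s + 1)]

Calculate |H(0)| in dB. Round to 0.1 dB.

H(0) = 20 · 1 / 1 = 20
20 log₁₀(20) ≈ 26.02 dB

26.0 dB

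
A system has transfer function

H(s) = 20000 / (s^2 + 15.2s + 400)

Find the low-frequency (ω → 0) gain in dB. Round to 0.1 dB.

H(0) = 20000 / 400 = 50
20 log₁₀(50) ≈ 33.98 dB

34.0 dB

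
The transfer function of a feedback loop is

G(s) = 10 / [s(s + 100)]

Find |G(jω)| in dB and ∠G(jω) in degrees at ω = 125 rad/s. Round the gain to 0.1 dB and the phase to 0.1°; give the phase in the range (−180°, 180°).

-66.0 dB, -141.3°

At s = jω = j125:
pole (s+100): 100 + j125 → |·| = √(100²+125²) = √25625 ≈ 160.08, ∠ = arctan(125/100) ≈ 51.34°
pole at origin: |s| = 125, ∠ = 90.00° (in denominator)
|G| = 10 / 20010 ≈ 0.00049975
Gain = 20 log₁₀(0.00049975) ≈ -66.02 dB
∠G = 0.00° − 141.34° = -141.34°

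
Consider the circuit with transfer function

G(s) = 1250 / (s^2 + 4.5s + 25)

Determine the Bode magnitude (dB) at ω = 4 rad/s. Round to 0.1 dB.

At s = jω = j4:
quadratic: (j4)² + 4.5·j4 + 25 = 9 + j18 → |·| ≈ 20.125, ∠ ≈ 63.43°
|G| = 1250 / 20.125 ≈ 62.112
Gain = 20 log₁₀(62.112) ≈ 35.86 dB

35.9 dB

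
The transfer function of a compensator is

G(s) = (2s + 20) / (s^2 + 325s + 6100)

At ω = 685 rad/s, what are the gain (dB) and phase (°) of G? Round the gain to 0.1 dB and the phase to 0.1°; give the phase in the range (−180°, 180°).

-51.5 dB, -65.2°

Substitute s = j685:
Numerator: 2(j685) + 20 = 20 + j1370
Denominator: (j685)^2 + 325(j685) + 6100 = -463125 + j222625
|N| = √(20² + 1370²) ≈ 1370.1, ∠N ≈ 89.16°
|D| = √(463125² + 222625²) ≈ 5.1385e+05, ∠D ≈ 154.33°
|G| = 1370.1 / 5.1385e+05 ≈ 0.0026663
Gain = 20 log₁₀(0.0026663) ≈ -51.48 dB
∠G = 89.16° − 154.33° = -65.17°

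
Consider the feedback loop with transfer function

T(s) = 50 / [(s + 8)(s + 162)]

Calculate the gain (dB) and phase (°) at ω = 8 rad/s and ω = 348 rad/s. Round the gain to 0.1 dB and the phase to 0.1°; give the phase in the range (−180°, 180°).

At s = jω = j8:
pole (s+8): 8 + j8 → |·| = √(8²+8²) = √128 ≈ 11.314, ∠ = arctan(8/8) ≈ 45.00°
pole (s+162): 162 + j8 → |·| = √(162²+8²) = √26308 ≈ 162.2, ∠ = arctan(8/162) ≈ 2.83°
|T| = 50 / 1835.1 ≈ 0.027246
Gain = 20 log₁₀(0.027246) ≈ -31.29 dB
∠T = 0.00° − 47.83° = -47.83°

At s = jω = j348:
pole (s+8): 8 + j348 → |·| = √(8²+348²) = √121168 ≈ 348.09, ∠ = arctan(348/8) ≈ 88.68°
pole (s+162): 162 + j348 → |·| = √(162²+348²) = √147348 ≈ 383.86, ∠ = arctan(348/162) ≈ 65.04°
|T| = 50 / 1.3362e+05 ≈ 0.0003742
Gain = 20 log₁₀(0.0003742) ≈ -68.54 dB
∠T = 0.00° − 153.72° = -153.72°

ω = 8: -31.3 dB, -47.8°; ω = 348: -68.5 dB, -153.7°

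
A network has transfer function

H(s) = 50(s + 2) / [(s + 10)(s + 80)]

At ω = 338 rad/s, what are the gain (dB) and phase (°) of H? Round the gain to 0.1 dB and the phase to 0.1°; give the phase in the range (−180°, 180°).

At s = jω = j338:
zero (s+2): 2 + j338 → |·| = √(2²+338²) = √114248 ≈ 338.01, ∠ = arctan(338/2) ≈ 89.66°
pole (s+10): 10 + j338 → |·| = √(10²+338²) = √114344 ≈ 338.15, ∠ = arctan(338/10) ≈ 88.31°
pole (s+80): 80 + j338 → |·| = √(80²+338²) = √120644 ≈ 347.34, ∠ = arctan(338/80) ≈ 76.68°
|H| = 50 · 338.01 / 1.1745e+05 ≈ 0.1439
Gain = 20 log₁₀(0.1439) ≈ -16.84 dB
∠H = 89.66° − 164.99° = -75.33°

-16.8 dB, -75.3°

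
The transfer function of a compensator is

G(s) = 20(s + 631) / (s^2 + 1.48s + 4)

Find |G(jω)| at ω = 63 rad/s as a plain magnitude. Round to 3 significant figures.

3.20

At s = jω = j63:
zero (s+631): 631 + j63 → |·| = √(631²+63²) = √402130 ≈ 634.14, ∠ = arctan(63/631) ≈ 5.70°
quadratic: (j63)² + 1.48·j63 + 4 = -3965 + j93.24 → |·| ≈ 3966.1, ∠ ≈ 178.65°
|G| = 20 · 634.14 / 3966.1 ≈ 3.1978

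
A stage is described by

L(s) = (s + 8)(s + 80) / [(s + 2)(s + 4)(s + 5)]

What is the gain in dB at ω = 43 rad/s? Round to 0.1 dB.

At s = jω = j43:
zero (s+8): 8 + j43 → |·| = √(8²+43²) = √1913 ≈ 43.738, ∠ = arctan(43/8) ≈ 79.46°
zero (s+80): 80 + j43 → |·| = √(80²+43²) = √8249 ≈ 90.824, ∠ = arctan(43/80) ≈ 28.26°
pole (s+2): 2 + j43 → |·| = √(2²+43²) = √1853 ≈ 43.046, ∠ = arctan(43/2) ≈ 87.34°
pole (s+4): 4 + j43 → |·| = √(4²+43²) = √1865 ≈ 43.186, ∠ = arctan(43/4) ≈ 84.69°
pole (s+5): 5 + j43 → |·| = √(5²+43²) = √1874 ≈ 43.29, ∠ = arctan(43/5) ≈ 83.37°
|L| = 1 · 3972.5 / 80475 ≈ 0.049363
Gain = 20 log₁₀(0.049363) ≈ -26.13 dB

-26.1 dB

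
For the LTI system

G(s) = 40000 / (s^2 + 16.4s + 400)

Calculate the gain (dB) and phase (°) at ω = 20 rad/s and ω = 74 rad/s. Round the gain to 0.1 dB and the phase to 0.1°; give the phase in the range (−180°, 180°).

At s = jω = j20:
quadratic: (j20)² + 16.4·j20 + 400 = 0 + j328 → |·| ≈ 328, ∠ ≈ 90.00°
|G| = 40000 / 328 ≈ 121.95
Gain = 20 log₁₀(121.95) ≈ 41.72 dB
∠G = 0.00° − 90.00° = -90.00°

At s = jω = j74:
quadratic: (j74)² + 16.4·j74 + 400 = -5076 + j1213.6 → |·| ≈ 5219.1, ∠ ≈ 166.55°
|G| = 40000 / 5219.1 ≈ 7.6642
Gain = 20 log₁₀(7.6642) ≈ 17.69 dB
∠G = 0.00° − 166.55° = -166.55°

ω = 20: 41.7 dB, -90.0°; ω = 74: 17.7 dB, -166.6°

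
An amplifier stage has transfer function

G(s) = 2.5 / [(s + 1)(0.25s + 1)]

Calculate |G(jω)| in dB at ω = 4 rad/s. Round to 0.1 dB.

At ω = 4 rad/s:
pole (1 + j4·1) = 1 + j4 → |·| ≈ 4.1231, ∠ ≈ 75.96°
pole (1 + j4·0.25) = 1 + j1 → |·| ≈ 1.4142, ∠ ≈ 45.00°
|G| = 2.5 · 1 / (4.1231 · 1.4142) ≈ 0.42875
Gain = 20 log₁₀(0.42875) ≈ -7.36 dB

-7.4 dB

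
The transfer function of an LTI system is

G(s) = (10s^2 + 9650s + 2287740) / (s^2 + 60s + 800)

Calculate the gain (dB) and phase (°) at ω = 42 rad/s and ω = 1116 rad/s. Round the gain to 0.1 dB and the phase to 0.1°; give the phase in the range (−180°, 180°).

ω = 42: 58.6 dB, -100.8°; ω = 1116: 21.5 dB, -43.6°

Substitute s = j42:
Numerator: 10(j42)^2 + 9650(j42) + 2287740 = 2270100 + j405300
Denominator: (j42)^2 + 60(j42) + 800 = -964 + j2520
|N| = √(2270100² + 405300²) ≈ 2.306e+06, ∠N ≈ 10.12°
|D| = √(964² + 2520²) ≈ 2698.1, ∠D ≈ 110.93°
|G| = 2.306e+06 / 2698.1 ≈ 854.68
Gain = 20 log₁₀(854.68) ≈ 58.64 dB
∠G = 10.12° − 110.93° = -100.81°

Substitute s = j1116:
Numerator: 10(j1116)^2 + 9650(j1116) + 2287740 = -10166820 + j10769400
Denominator: (j1116)^2 + 60(j1116) + 800 = -1244656 + j66960
|N| = √(10166820² + 10769400²) ≈ 1.481e+07, ∠N ≈ 133.35°
|D| = √(1244656² + 66960²) ≈ 1.2465e+06, ∠D ≈ 176.92°
|G| = 1.481e+07 / 1.2465e+06 ≈ 11.881
Gain = 20 log₁₀(11.881) ≈ 21.50 dB
∠G = 133.35° − 176.92° = -43.57°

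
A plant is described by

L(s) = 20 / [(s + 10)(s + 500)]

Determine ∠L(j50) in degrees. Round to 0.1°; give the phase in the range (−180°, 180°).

At s = jω = j50:
pole (s+10): 10 + j50 → |·| = √(10²+50²) = √2600 ≈ 50.99, ∠ = arctan(50/10) ≈ 78.69°
pole (s+500): 500 + j50 → |·| = √(500²+50²) = √252500 ≈ 502.49, ∠ = arctan(50/500) ≈ 5.71°
∠L = 0.00° − 84.40° = -84.40°

-84.4°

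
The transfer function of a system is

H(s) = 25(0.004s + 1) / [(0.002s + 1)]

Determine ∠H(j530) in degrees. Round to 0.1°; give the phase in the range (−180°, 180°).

At ω = 530 rad/s:
zero (1 + j530·0.004) = 1 + j2.12 → |·| ≈ 2.344, ∠ ≈ 64.75°
pole (1 + j530·0.002) = 1 + j1.06 → |·| ≈ 1.4573, ∠ ≈ 46.67°
∠H = (64.75°) − (46.67°) = 18.08°

18.1°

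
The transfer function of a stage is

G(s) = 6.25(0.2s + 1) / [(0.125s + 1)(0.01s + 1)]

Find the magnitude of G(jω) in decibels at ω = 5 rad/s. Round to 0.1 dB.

At ω = 5 rad/s:
zero (1 + j5·0.2) = 1 + j1 → |·| ≈ 1.4142, ∠ ≈ 45.00°
pole (1 + j5·0.125) = 1 + j0.625 → |·| ≈ 1.1792, ∠ ≈ 32.01°
pole (1 + j5·0.01) = 1 + j0.05 → |·| ≈ 1.0012, ∠ ≈ 2.86°
|G| = 6.25 · 1.4142 / (1.1792 · 1.0012) ≈ 7.4866
Gain = 20 log₁₀(7.4866) ≈ 17.49 dB

17.5 dB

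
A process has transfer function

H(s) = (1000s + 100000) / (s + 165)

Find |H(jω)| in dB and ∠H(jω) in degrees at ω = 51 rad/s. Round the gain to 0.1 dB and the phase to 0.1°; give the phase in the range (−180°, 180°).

Substitute s = j51:
Numerator: 1000(j51) + 100000 = 100000 + j51000
Denominator: (j51) + 165 = 165 + j51
|N| = √(100000² + 51000²) ≈ 1.1225e+05, ∠N ≈ 27.02°
|D| = √(165² + 51²) ≈ 172.7, ∠D ≈ 17.18°
|H| = 1.1225e+05 / 172.7 ≈ 649.97
Gain = 20 log₁₀(649.97) ≈ 56.26 dB
∠H = 27.02° − 17.18° = 9.84°

56.3 dB, 9.8°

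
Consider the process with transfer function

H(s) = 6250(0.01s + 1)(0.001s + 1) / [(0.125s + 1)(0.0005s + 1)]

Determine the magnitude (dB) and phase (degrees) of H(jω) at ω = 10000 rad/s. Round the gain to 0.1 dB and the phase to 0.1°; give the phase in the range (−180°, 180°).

59.9 dB, 5.1°

At ω = 10000 rad/s:
zero (1 + j10000·0.01) = 1 + j100 → |·| ≈ 100, ∠ ≈ 89.43°
zero (1 + j10000·0.001) = 1 + j10 → |·| ≈ 10.05, ∠ ≈ 84.29°
pole (1 + j10000·0.125) = 1 + j1250 → |·| ≈ 1250, ∠ ≈ 89.95°
pole (1 + j10000·0.0005) = 1 + j5 → |·| ≈ 5.099, ∠ ≈ 78.69°
|H| = 6250 · 100 · 10.05 / (1250 · 5.099) ≈ 985.49
Gain = 20 log₁₀(985.49) ≈ 59.87 dB
∠H = (89.43° + 84.29°) − (89.95° + 78.69°) = 5.08°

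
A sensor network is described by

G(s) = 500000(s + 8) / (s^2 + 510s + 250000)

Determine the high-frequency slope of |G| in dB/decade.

Each pole contributes −20 dB/decade at high frequency; each zero contributes +20 dB/decade.
Net: 1 zero(s) − 2 pole(s) → -20 dB/decade.

-20 dB/decade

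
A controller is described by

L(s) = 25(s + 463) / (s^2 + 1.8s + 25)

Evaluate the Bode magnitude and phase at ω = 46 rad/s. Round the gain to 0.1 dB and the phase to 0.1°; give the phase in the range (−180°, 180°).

14.9 dB, -172.1°

At s = jω = j46:
zero (s+463): 463 + j46 → |·| = √(463²+46²) = √216485 ≈ 465.28, ∠ = arctan(46/463) ≈ 5.67°
quadratic: (j46)² + 1.8·j46 + 25 = -2091 + j82.8 → |·| ≈ 2092.6, ∠ ≈ 177.73°
|L| = 25 · 465.28 / 2092.6 ≈ 5.5586
Gain = 20 log₁₀(5.5586) ≈ 14.90 dB
∠L = 5.67° − 177.73° = -172.06°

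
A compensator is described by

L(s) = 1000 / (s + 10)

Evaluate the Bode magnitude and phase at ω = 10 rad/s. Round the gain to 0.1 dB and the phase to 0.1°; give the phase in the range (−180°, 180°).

Substitute s = j10:
Numerator: 1000 = 1000 + j0
Denominator: (j10) + 10 = 10 + j10
|N| = √(1000² + 0²) ≈ 1000, ∠N ≈ 0.00°
|D| = √(10² + 10²) ≈ 14.142, ∠D ≈ 45.00°
|L| = 1000 / 14.142 ≈ 70.711
Gain = 20 log₁₀(70.711) ≈ 36.99 dB
∠L = 0.00° − 45.00° = -45.00°

37.0 dB, -45.0°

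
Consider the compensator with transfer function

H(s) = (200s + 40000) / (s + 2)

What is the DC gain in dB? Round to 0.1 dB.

86.0 dB

H(0) = 40000 / 2 = 20000
20 log₁₀(20000) ≈ 86.02 dB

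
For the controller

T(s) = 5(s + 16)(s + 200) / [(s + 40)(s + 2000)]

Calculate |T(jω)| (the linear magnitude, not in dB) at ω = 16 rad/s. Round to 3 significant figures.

0.263

At s = jω = j16:
zero (s+16): 16 + j16 → |·| = √(16²+16²) = √512 ≈ 22.627, ∠ = arctan(16/16) ≈ 45.00°
zero (s+200): 200 + j16 → |·| = √(200²+16²) = √40256 ≈ 200.64, ∠ = arctan(16/200) ≈ 4.57°
pole (s+40): 40 + j16 → |·| = √(40²+16²) = √1856 ≈ 43.081, ∠ = arctan(16/40) ≈ 21.80°
pole (s+2000): 2000 + j16 → |·| = √(2000²+16²) = √4000256 ≈ 2000.1, ∠ = arctan(16/2000) ≈ 0.46°
|T| = 5 · 4539.9 / 86166 ≈ 0.26344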